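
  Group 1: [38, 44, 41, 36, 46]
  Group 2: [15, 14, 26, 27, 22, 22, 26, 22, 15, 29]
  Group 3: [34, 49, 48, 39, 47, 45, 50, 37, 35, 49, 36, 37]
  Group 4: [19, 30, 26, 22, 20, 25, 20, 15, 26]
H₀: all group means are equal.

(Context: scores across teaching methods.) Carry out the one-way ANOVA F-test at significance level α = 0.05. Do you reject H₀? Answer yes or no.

reject H₀: yes

Group means [41.00, 21.80, 42.17, 22.56], grand mean 31.444
SSB = Σnᵢ(x̄ᵢ−x̄)² = 3477.400; SSW = ΣΣ(x−x̄ᵢ)² = 943.489
MSB = 3477.400/3 = 1159.1333; MSW = 943.489/32 = 29.4840
F = MSB/MSW = 39.3139
df = (3, 32)
p-value (upper-tail) = 0.00000
At α=0.05: p < α → reject H₀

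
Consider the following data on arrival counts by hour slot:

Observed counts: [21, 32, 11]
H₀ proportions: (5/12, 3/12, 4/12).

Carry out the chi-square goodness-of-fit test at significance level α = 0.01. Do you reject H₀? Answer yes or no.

reject H₀: yes

n = 64; E_i = n·p_i = [26.67, 16.00, 21.33]
χ² = (21−26.67)²/26.67 + (32−16.00)²/16.00 + (11−21.33)²/21.33 = 22.2094
df = 2
p-value (upper-tail) = 0.00002
At α=0.01: p < α → reject H₀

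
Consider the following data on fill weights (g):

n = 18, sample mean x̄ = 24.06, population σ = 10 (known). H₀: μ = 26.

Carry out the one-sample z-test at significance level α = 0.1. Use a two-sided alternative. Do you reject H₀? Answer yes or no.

SE = σ/√n = 10/√18 = 2.3570
z = (x̄−μ₀)/SE = (24.06−26)/2.3570 = -0.8231
p-value (two-sided) = 0.41047
At α=0.1: p ≥ α → fail to reject H₀

reject H₀: no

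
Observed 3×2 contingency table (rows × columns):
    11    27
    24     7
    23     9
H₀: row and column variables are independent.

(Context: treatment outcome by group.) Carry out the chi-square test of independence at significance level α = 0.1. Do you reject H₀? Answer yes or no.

reject H₀: yes

Row totals [38, 31, 32], col totals [58, 43], n=101
χ² = (11−21.82)²/21.82 + (27−16.18)²/16.18 + (24−17.80)²/17.80 + (7−13.20)²/13.20 + (23−18.38)²/18.38 + (9−13.62)²/13.62 = 20.4068
df = 2
p-value (upper-tail) = 0.00004
At α=0.1: p < α → reject H₀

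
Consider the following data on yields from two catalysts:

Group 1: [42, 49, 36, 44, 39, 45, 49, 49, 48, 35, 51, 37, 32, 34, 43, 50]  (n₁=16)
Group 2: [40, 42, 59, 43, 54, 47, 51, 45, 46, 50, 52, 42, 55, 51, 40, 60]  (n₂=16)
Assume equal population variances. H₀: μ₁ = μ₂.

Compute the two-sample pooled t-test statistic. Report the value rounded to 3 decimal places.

test statistic = -2.585

x̄₁=42.688, s₁=6.416, n₁=16
x̄₂=48.562, s₂=6.439, n₂=16
s_p² = [15·6.416² + 15·6.439²]/30 = 41.3125
SE = √(s_p²·(1/16+1/16)) = 2.2725
t = (42.688−48.562)/2.2725 = -2.5853
df = 30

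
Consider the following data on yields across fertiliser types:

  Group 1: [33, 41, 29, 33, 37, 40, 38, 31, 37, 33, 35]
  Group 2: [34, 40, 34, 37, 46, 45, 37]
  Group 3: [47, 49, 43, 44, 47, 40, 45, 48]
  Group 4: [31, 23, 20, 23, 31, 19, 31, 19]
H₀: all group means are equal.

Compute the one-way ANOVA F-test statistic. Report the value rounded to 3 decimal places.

test statistic = 32.324

Group means [35.18, 39.00, 45.38, 24.62], grand mean 35.882
SSB = Σnᵢ(x̄ᵢ−x̄)² = 1808.143; SSW = ΣΣ(x−x̄ᵢ)² = 559.386
MSB = 1808.143/3 = 602.7143; MSW = 559.386/30 = 18.6462
F = MSB/MSW = 32.3237
df = (3, 30)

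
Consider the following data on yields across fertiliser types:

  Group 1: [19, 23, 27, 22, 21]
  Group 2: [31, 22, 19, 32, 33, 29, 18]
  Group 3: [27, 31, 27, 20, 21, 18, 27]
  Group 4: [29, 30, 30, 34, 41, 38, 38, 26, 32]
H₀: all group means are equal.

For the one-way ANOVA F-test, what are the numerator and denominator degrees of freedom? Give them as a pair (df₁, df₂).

degrees of freedom = [3, 24]

k = 4 groups, N = 28 total
df = (k−1, N−k) = (4−1, 28−4) = (3, 24)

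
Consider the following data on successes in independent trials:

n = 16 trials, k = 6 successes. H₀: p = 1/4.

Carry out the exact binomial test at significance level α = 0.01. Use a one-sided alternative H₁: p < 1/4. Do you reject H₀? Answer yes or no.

Exact binomial: n=16, k=6, p₀=1/4=0.2500
P(X≤6) from Σ C(n,i)·p₀^i·(1−p₀)^(n−i)
p-value (one-sided, H₁ less) = 0.92044
At α=0.01: p ≥ α → fail to reject H₀

reject H₀: no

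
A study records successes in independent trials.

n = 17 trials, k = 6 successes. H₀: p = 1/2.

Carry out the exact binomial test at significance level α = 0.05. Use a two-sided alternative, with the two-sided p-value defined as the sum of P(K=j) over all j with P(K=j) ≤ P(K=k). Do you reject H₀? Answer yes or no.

Exact binomial: n=17, k=6, p₀=1/2=0.5000
P(X=j) = C(n,j)·p₀^j·(1−p₀)^(n−j); p = Σ P(X=j) over j with P(X=j) ≤ P(X=6)
p-value (two-sided) = 0.33231
At α=0.05: p ≥ α → fail to reject H₀

reject H₀: no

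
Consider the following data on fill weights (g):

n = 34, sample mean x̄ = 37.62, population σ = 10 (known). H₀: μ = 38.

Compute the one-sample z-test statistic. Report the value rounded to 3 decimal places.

SE = σ/√n = 10/√34 = 1.7150
z = (x̄−μ₀)/SE = (37.62−38)/1.7150 = -0.2216

test statistic = -0.222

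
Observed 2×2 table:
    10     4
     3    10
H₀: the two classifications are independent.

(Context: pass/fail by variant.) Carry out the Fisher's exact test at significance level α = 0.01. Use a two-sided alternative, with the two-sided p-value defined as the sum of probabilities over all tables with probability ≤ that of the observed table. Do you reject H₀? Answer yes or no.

reject H₀: no

Margins: r₁=14, r₂=13, c₁=13, c₂=14, n=27
p_obs = C(14,10)·C(13,3)/C(27,13); sum pmf over tables with pmf ≤ p_obs
p-value (two-sided) = 0.02130
At α=0.01: p ≥ α → fail to reject H₀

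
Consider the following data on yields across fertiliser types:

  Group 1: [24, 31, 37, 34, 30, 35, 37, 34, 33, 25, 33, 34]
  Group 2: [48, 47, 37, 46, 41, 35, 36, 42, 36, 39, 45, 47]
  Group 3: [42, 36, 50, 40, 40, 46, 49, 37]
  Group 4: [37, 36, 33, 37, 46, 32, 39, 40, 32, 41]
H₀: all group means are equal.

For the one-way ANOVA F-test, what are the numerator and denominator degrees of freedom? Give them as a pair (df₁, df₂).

k = 4 groups, N = 42 total
df = (k−1, N−k) = (4−1, 42−4) = (3, 38)

degrees of freedom = [3, 38]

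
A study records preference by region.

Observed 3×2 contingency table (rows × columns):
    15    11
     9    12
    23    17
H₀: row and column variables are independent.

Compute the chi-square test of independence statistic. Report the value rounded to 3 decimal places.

test statistic = 1.390

Row totals [26, 21, 40], col totals [47, 40], n=87
χ² = (15−14.05)²/14.05 + (11−11.95)²/11.95 + (9−11.34)²/11.34 + (12−9.66)²/9.66 + (23−21.61)²/21.61 + (17−18.39)²/18.39 = 1.3897
df = 2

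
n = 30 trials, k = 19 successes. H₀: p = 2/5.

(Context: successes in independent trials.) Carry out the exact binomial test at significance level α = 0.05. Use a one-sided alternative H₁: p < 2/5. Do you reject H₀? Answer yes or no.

reject H₀: no

Exact binomial: n=30, k=19, p₀=2/5=0.4000
P(X≤19) from Σ C(n,i)·p₀^i·(1−p₀)^(n−i)
p-value (one-sided, H₁ less) = 0.99715
At α=0.05: p ≥ α → fail to reject H₀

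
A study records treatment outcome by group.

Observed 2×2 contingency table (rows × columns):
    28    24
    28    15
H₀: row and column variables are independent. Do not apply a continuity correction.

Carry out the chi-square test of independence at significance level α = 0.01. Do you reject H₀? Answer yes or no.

reject H₀: no

Row totals [52, 43], col totals [56, 39], n=95
χ² = (28−30.65)²/30.65 + (24−21.35)²/21.35 + (28−25.35)²/25.35 + (15−17.65)²/17.65 = 1.2354
df = 1
p-value (upper-tail) = 0.26636
At α=0.01: p ≥ α → fail to reject H₀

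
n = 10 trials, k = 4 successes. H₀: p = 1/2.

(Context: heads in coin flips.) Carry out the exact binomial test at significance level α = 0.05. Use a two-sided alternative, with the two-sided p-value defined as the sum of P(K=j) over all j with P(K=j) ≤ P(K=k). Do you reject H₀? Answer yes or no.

reject H₀: no

Exact binomial: n=10, k=4, p₀=1/2=0.5000
P(X=j) = C(n,j)·p₀^j·(1−p₀)^(n−j); p = Σ P(X=j) over j with P(X=j) ≤ P(X=4)
p-value (two-sided) = 0.75391
At α=0.05: p ≥ α → fail to reject H₀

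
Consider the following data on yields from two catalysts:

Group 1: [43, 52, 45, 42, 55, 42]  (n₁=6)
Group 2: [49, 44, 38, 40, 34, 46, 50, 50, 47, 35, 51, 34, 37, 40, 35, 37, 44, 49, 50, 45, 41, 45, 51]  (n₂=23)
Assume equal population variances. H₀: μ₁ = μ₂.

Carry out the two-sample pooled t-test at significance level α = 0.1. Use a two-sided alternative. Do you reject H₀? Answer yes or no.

x̄₁=46.500, s₁=5.612, n₁=6
x̄₂=43.130, s₂=5.995, n₂=23
s_p² = [5·5.612² + 22·5.995²]/27 = 35.1151
SE = √(s_p²·(1/6+1/23)) = 2.7165
t = (46.500−43.130)/2.7165 = 1.2404
df = 27
p-value (two-sided) = 0.22549
At α=0.1: p ≥ α → fail to reject H₀

reject H₀: no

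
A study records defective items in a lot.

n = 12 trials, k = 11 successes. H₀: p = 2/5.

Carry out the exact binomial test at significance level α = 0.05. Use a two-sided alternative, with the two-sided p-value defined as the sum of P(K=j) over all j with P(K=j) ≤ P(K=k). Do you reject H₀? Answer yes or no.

reject H₀: yes

Exact binomial: n=12, k=11, p₀=2/5=0.4000
P(X=j) = C(n,j)·p₀^j·(1−p₀)^(n−j); p = Σ P(X=j) over j with P(X=j) ≤ P(X=11)
p-value (two-sided) = 0.00032
At α=0.05: p < α → reject H₀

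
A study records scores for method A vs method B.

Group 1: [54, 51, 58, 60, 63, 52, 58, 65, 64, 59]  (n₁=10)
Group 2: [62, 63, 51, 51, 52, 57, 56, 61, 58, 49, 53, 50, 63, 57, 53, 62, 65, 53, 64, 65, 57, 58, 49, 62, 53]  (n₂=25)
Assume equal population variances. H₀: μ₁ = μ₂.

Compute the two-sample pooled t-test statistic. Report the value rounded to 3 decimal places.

test statistic = 0.739

x̄₁=58.400, s₁=4.881, n₁=10
x̄₂=56.960, s₂=5.327, n₂=25
s_p² = [9·4.881² + 24·5.327²]/33 = 27.1321
SE = √(s_p²·(1/10+1/25)) = 1.9490
t = (58.400−56.960)/1.9490 = 0.7389
df = 33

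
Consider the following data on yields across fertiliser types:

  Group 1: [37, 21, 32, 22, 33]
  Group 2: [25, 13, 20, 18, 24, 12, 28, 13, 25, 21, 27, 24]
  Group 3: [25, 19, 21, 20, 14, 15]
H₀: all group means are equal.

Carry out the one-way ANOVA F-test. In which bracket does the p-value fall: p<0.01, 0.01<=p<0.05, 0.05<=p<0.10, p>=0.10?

Group means [29.00, 20.83, 19.00], grand mean 22.130
SSB = Σnᵢ(x̄ᵢ−x̄)² = 314.942; SSW = ΣΣ(x−x̄ᵢ)² = 637.667
MSB = 314.942/2 = 157.4710; MSW = 637.667/20 = 31.8833
F = MSB/MSW = 4.9390
df = (2, 20)
p-value (upper-tail) = 0.01806
→ bracket: 0.01<=p<0.05

p-value bracket: 0.01<=p<0.05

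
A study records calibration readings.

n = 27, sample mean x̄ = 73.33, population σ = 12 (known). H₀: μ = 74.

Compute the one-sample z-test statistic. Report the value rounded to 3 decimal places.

SE = σ/√n = 12/√27 = 2.3094
z = (x̄−μ₀)/SE = (73.33−74)/2.3094 = -0.2901

test statistic = -0.290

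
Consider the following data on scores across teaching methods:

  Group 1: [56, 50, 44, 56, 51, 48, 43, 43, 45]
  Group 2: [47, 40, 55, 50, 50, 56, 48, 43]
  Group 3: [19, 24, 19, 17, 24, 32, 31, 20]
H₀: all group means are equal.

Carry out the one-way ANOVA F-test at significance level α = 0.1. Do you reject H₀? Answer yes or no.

Group means [48.44, 48.62, 23.25], grand mean 40.440
SSB = Σnᵢ(x̄ᵢ−x̄)² = 3476.563; SSW = ΣΣ(x−x̄ᵢ)² = 645.597
MSB = 3476.563/2 = 1738.2814; MSW = 645.597/22 = 29.3453
F = MSB/MSW = 59.2354
df = (2, 22)
p-value (upper-tail) = 0.00000
At α=0.1: p < α → reject H₀

reject H₀: yes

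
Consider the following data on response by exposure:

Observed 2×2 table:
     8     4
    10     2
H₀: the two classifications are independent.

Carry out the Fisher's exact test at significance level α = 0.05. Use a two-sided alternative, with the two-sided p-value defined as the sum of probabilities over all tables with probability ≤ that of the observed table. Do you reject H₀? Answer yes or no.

Margins: r₁=12, r₂=12, c₁=18, c₂=6, n=24
p_obs = C(12,8)·C(12,10)/C(24,18); sum pmf over tables with pmf ≤ p_obs
p-value (two-sided) = 0.64041
At α=0.05: p ≥ α → fail to reject H₀

reject H₀: no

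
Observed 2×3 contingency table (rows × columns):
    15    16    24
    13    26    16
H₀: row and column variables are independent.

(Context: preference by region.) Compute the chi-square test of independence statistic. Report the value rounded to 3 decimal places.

Row totals [55, 55], col totals [28, 42, 40], n=110
χ² = (15−14.00)²/14.00 + (16−21.00)²/21.00 + (24−20.00)²/20.00 + (13−14.00)²/14.00 + (26−21.00)²/21.00 + (16−20.00)²/20.00 = 4.1238
df = 2

test statistic = 4.124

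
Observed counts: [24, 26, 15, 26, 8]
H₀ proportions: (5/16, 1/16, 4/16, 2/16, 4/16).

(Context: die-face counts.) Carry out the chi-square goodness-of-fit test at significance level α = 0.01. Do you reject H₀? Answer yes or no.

n = 99; E_i = n·p_i = [30.94, 6.19, 24.75, 12.38, 24.75]
χ² = (24−30.94)²/30.94 + (26−6.19)²/6.19 + (15−24.75)²/24.75 + (26−12.38)²/12.38 + (8−24.75)²/24.75 = 95.1737
df = 4
p-value (upper-tail) = 0.00000
At α=0.01: p < α → reject H₀

reject H₀: yes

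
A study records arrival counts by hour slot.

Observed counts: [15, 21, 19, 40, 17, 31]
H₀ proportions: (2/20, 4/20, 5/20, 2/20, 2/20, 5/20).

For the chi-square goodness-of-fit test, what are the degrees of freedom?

degrees of freedom = 5

df = k − 1 = 6 − 1 = 5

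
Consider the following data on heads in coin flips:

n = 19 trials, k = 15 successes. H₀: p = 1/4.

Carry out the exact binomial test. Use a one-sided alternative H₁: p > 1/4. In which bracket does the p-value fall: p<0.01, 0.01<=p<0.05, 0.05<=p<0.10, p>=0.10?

Exact binomial: n=19, k=15, p₀=1/4=0.2500
P(X≥15) from Σ C(n,i)·p₀^i·(1−p₀)^(n−i)
p-value (one-sided, H₁ greater) = 0.00000
→ bracket: p<0.01

p-value bracket: p<0.01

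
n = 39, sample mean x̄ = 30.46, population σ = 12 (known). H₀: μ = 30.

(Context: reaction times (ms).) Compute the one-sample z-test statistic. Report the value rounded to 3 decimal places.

SE = σ/√n = 12/√39 = 1.9215
z = (x̄−μ₀)/SE = (30.46−30)/1.9215 = 0.2394

test statistic = 0.239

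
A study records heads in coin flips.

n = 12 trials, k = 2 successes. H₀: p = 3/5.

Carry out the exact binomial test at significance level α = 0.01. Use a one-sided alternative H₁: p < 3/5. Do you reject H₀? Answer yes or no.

Exact binomial: n=12, k=2, p₀=3/5=0.6000
P(X≤2) from Σ C(n,i)·p₀^i·(1−p₀)^(n−i)
p-value (one-sided, H₁ less) = 0.00281
At α=0.01: p < α → reject H₀

reject H₀: yes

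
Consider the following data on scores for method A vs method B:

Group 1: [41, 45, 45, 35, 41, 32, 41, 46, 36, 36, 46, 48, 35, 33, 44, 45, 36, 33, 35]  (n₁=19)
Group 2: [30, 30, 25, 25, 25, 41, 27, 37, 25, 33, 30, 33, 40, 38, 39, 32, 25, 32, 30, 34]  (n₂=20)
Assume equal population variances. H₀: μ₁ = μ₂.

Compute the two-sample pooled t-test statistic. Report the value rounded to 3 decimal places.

x̄₁=39.632, s₁=5.336, n₁=19
x̄₂=31.550, s₂=5.346, n₂=20
s_p² = [18·5.336² + 19·5.346²]/37 = 28.5235
SE = √(s_p²·(1/19+1/20)) = 1.7110
t = (39.632−31.550)/1.7110 = 4.7234
df = 37

test statistic = 4.723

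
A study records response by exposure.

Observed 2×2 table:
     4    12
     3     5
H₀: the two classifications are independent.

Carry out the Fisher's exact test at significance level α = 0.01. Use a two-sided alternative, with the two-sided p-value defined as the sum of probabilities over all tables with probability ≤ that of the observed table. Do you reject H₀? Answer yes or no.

Margins: r₁=16, r₂=8, c₁=7, c₂=17, n=24
p_obs = C(16,4)·C(8,3)/C(24,7); sum pmf over tables with pmf ≤ p_obs
p-value (two-sided) = 0.64663
At α=0.01: p ≥ α → fail to reject H₀

reject H₀: no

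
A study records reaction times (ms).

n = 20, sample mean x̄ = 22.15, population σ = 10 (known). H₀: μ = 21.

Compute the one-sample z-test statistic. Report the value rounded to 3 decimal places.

SE = σ/√n = 10/√20 = 2.2361
z = (x̄−μ₀)/SE = (22.15−21)/2.2361 = 0.5143

test statistic = 0.514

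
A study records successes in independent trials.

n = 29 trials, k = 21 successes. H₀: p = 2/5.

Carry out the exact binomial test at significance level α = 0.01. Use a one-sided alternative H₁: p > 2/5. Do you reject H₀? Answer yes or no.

reject H₀: yes

Exact binomial: n=29, k=21, p₀=2/5=0.4000
P(X≥21) from Σ C(n,i)·p₀^i·(1−p₀)^(n−i)
p-value (one-sided, H₁ greater) = 0.00041
At α=0.01: p < α → reject H₀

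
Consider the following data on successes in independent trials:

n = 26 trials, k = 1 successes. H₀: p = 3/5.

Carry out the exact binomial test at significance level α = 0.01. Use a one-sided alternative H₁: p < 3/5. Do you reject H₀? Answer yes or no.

reject H₀: yes

Exact binomial: n=26, k=1, p₀=3/5=0.6000
P(X≤1) from Σ C(n,i)·p₀^i·(1−p₀)^(n−i)
p-value (one-sided, H₁ less) = 0.00000
At α=0.01: p < α → reject H₀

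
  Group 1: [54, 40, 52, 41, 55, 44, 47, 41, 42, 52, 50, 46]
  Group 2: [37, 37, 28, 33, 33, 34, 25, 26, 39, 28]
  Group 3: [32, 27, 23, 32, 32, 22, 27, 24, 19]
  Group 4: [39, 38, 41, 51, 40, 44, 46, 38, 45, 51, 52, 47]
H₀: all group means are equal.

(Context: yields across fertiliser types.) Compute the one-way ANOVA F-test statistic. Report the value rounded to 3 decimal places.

Group means [47.00, 32.00, 26.44, 44.33], grand mean 38.465
SSB = Σnᵢ(x̄ᵢ−x̄)² = 3005.809; SSW = ΣΣ(x−x̄ᵢ)² = 1032.889
MSB = 3005.809/3 = 1001.9363; MSW = 1032.889/39 = 26.4843
F = MSB/MSW = 37.8313
df = (3, 39)

test statistic = 37.831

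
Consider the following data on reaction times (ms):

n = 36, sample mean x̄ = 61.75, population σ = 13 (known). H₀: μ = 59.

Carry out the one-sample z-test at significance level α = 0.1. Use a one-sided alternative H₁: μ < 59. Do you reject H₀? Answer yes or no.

SE = σ/√n = 13/√36 = 2.1667
z = (x̄−μ₀)/SE = (61.75−59)/2.1667 = 1.2692
p-value (one-sided, H₁ less) = 0.89782
At α=0.1: p ≥ α → fail to reject H₀

reject H₀: no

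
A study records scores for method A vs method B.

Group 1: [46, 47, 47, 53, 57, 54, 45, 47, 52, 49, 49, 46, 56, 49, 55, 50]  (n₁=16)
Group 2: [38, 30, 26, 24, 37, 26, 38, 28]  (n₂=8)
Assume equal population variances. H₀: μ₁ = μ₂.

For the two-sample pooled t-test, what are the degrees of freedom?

df = n₁ + n₂ − 2 = 16 + 8 − 2 = 22

degrees of freedom = 22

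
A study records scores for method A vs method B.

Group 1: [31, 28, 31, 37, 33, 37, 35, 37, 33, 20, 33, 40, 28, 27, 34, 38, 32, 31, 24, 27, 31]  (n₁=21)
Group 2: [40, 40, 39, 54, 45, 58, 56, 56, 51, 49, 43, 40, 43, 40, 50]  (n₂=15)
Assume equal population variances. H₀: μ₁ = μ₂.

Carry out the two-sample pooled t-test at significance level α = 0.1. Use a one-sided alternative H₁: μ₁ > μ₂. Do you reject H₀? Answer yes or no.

x̄₁=31.762, s₁=4.918, n₁=21
x̄₂=46.933, s₂=6.850, n₂=15
s_p² = [20·4.918² + 14·6.850²]/34 = 33.5513
SE = √(s_p²·(1/21+1/15)) = 1.9582
t = (31.762−46.933)/1.9582 = -7.7478
df = 34
p-value (one-sided, H₁ greater) = 1.00000
At α=0.1: p ≥ α → fail to reject H₀

reject H₀: no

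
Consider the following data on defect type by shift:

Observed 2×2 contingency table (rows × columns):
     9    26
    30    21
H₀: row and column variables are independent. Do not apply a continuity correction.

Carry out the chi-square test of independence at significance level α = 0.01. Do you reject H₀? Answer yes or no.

reject H₀: yes

Row totals [35, 51], col totals [39, 47], n=86
χ² = (9−15.87)²/15.87 + (26−19.13)²/19.13 + (30−23.13)²/23.13 + (21−27.87)²/27.87 = 9.1806
df = 1
p-value (upper-tail) = 0.00245
At α=0.01: p < α → reject H₀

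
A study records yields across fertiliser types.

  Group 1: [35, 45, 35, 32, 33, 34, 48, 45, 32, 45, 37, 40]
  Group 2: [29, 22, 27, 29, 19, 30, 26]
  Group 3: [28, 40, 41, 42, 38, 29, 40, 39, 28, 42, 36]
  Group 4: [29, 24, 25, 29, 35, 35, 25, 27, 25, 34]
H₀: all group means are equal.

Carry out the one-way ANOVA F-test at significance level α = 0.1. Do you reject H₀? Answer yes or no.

reject H₀: yes

Group means [38.42, 26.00, 36.64, 28.80], grand mean 33.350
SSB = Σnᵢ(x̄ᵢ−x̄)² = 1012.038; SSW = ΣΣ(x−x̄ᵢ)² = 969.062
MSB = 1012.038/3 = 337.3460; MSW = 969.062/36 = 26.9184
F = MSB/MSW = 12.5322
df = (3, 36)
p-value (upper-tail) = 0.00001
At α=0.1: p < α → reject H₀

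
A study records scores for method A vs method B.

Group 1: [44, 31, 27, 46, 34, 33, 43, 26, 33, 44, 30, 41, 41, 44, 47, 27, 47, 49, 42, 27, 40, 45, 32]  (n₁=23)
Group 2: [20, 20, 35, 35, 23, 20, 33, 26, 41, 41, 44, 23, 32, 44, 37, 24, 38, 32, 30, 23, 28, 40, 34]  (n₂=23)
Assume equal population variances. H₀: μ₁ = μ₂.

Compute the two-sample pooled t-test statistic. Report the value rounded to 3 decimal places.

test statistic = 2.837

x̄₁=37.957, s₁=7.654, n₁=23
x̄₂=31.435, s₂=7.936, n₂=23
s_p² = [22·7.654² + 22·7.936²]/44 = 60.7866
SE = √(s_p²·(1/23+1/23)) = 2.2991
t = (37.957−31.435)/2.2991 = 2.8367
df = 44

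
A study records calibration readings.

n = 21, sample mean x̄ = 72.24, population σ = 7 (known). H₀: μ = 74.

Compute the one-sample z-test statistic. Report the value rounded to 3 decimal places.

test statistic = -1.152

SE = σ/√n = 7/√21 = 1.5275
z = (x̄−μ₀)/SE = (72.24−74)/1.5275 = -1.1522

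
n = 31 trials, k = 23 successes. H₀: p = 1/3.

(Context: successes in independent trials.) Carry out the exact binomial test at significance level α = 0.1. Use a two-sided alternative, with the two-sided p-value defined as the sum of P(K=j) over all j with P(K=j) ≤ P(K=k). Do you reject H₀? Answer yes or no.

reject H₀: yes

Exact binomial: n=31, k=23, p₀=1/3=0.3333
P(X=j) = C(n,j)·p₀^j·(1−p₀)^(n−j); p = Σ P(X=j) over j with P(X=j) ≤ P(X=23)
p-value (two-sided) = 0.00000
At α=0.1: p < α → reject H₀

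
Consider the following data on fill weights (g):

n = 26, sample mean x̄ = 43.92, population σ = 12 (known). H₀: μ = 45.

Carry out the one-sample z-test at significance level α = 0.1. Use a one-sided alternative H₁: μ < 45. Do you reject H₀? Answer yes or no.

reject H₀: no

SE = σ/√n = 12/√26 = 2.3534
z = (x̄−μ₀)/SE = (43.92−45)/2.3534 = -0.4589
p-value (one-sided, H₁ less) = 0.32315
At α=0.1: p ≥ α → fail to reject H₀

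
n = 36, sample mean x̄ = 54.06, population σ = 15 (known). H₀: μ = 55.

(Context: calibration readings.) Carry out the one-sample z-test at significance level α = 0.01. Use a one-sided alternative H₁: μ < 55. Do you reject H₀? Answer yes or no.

reject H₀: no

SE = σ/√n = 15/√36 = 2.5000
z = (x̄−μ₀)/SE = (54.06−55)/2.5000 = -0.3760
p-value (one-sided, H₁ less) = 0.35346
At α=0.01: p ≥ α → fail to reject H₀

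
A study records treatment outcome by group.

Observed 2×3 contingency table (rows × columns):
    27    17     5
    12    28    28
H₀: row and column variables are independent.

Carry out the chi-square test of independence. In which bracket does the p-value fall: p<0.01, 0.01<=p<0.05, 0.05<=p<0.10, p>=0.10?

Row totals [49, 68], col totals [39, 45, 33], n=117
χ² = (27−16.33)²/16.33 + (17−18.85)²/18.85 + (5−13.82)²/13.82 + (12−22.67)²/22.67 + (28−26.15)²/26.15 + (28−19.18)²/19.18 = 21.9827
df = 2
p-value (upper-tail) = 0.00002
→ bracket: p<0.01

p-value bracket: p<0.01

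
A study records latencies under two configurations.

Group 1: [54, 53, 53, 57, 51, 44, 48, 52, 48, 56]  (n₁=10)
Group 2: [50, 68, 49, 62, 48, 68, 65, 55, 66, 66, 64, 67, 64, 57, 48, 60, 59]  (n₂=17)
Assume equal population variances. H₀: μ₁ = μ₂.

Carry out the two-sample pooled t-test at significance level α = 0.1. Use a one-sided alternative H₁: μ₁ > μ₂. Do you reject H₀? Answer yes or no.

reject H₀: no

x̄₁=51.600, s₁=3.978, n₁=10
x̄₂=59.765, s₂=7.302, n₂=17
s_p² = [9·3.978² + 16·7.302²]/25 = 39.8184
SE = √(s_p²·(1/10+1/17)) = 2.5148
t = (51.600−59.765)/2.5148 = -3.2467
df = 25
p-value (one-sided, H₁ greater) = 0.99834
At α=0.1: p ≥ α → fail to reject H₀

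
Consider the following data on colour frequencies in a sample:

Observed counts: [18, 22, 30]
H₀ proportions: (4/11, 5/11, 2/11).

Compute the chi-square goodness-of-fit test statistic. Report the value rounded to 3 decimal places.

n = 70; E_i = n·p_i = [25.45, 31.82, 12.73]
χ² = (18−25.45)²/25.45 + (22−31.82)²/31.82 + (30−12.73)²/12.73 = 28.6543
df = 2

test statistic = 28.654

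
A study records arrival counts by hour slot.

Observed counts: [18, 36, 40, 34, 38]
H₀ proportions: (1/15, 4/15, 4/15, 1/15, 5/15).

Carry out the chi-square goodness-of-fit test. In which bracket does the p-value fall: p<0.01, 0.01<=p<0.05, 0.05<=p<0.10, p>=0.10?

n = 166; E_i = n·p_i = [11.07, 44.27, 44.27, 11.07, 55.33]
χ² = (18−11.07)²/11.07 + (36−44.27)²/44.27 + (40−44.27)²/44.27 + (34−11.07)²/11.07 + (38−55.33)²/55.33 = 59.2530
df = 4
p-value (upper-tail) = 0.00000
→ bracket: p<0.01

p-value bracket: p<0.01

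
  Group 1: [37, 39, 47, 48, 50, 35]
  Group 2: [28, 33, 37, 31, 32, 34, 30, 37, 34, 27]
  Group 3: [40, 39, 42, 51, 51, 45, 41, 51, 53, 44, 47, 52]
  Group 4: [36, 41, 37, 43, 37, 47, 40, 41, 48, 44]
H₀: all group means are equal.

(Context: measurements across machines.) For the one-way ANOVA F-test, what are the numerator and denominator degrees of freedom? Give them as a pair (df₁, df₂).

k = 4 groups, N = 38 total
df = (k−1, N−k) = (4−1, 38−4) = (3, 34)

degrees of freedom = [3, 34]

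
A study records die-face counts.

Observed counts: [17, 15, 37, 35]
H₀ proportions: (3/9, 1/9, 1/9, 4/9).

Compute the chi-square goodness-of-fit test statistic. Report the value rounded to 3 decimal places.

test statistic = 68.781

n = 104; E_i = n·p_i = [34.67, 11.56, 11.56, 46.22]
χ² = (17−34.67)²/34.67 + (15−11.56)²/11.56 + (37−11.56)²/11.56 + (35−46.22)²/46.22 = 68.7812
df = 3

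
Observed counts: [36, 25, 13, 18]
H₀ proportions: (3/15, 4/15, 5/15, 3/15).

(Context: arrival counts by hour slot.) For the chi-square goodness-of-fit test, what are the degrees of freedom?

degrees of freedom = 3

df = k − 1 = 4 − 1 = 3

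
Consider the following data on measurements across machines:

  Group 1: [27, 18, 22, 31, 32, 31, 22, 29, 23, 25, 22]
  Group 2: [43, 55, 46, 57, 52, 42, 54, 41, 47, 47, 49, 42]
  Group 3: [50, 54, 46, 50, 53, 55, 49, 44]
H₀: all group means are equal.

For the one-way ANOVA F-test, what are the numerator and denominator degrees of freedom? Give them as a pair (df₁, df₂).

k = 3 groups, N = 31 total
df = (k−1, N−k) = (3−1, 31−3) = (2, 28)

degrees of freedom = [2, 28]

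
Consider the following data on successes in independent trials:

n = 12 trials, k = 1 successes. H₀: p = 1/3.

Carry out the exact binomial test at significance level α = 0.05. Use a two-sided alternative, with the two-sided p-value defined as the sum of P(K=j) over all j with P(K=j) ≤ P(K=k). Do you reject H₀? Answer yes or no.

reject H₀: no

Exact binomial: n=12, k=1, p₀=1/3=0.3333
P(X=j) = C(n,j)·p₀^j·(1−p₀)^(n−j); p = Σ P(X=j) over j with P(X=j) ≤ P(X=1)
p-value (two-sided) = 0.07271
At α=0.05: p ≥ α → fail to reject H₀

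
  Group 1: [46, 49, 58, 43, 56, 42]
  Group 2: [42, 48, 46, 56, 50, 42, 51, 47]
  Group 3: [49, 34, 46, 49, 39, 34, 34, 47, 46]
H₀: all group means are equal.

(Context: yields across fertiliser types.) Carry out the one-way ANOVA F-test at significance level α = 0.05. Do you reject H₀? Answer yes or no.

reject H₀: no

Group means [49.00, 47.75, 42.00], grand mean 45.826
SSB = Σnᵢ(x̄ᵢ−x̄)² = 221.804; SSW = ΣΣ(x−x̄ᵢ)² = 733.500
MSB = 221.804/2 = 110.9022; MSW = 733.500/20 = 36.6750
F = MSB/MSW = 3.0239
df = (2, 20)
p-value (upper-tail) = 0.07122
At α=0.05: p ≥ α → fail to reject H₀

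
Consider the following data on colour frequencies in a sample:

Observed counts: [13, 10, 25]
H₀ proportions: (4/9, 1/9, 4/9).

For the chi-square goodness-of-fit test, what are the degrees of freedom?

degrees of freedom = 2

df = k − 1 = 3 − 1 = 2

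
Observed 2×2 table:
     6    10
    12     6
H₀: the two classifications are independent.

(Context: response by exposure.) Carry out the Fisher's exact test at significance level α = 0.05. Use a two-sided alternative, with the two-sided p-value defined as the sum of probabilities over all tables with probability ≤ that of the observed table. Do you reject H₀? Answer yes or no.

Margins: r₁=16, r₂=18, c₁=18, c₂=16, n=34
p_obs = C(16,6)·C(18,12)/C(34,18); sum pmf over tables with pmf ≤ p_obs
p-value (two-sided) = 0.16793
At α=0.05: p ≥ α → fail to reject H₀

reject H₀: no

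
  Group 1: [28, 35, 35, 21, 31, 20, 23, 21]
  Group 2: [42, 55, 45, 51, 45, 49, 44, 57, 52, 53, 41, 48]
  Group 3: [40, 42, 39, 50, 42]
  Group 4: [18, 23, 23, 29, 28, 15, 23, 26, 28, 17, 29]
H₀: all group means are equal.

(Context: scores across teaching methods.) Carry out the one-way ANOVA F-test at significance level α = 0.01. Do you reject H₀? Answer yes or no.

reject H₀: yes

Group means [26.75, 48.50, 42.60, 23.55], grand mean 35.222
SSB = Σnᵢ(x̄ᵢ−x̄)² = 4461.795; SSW = ΣΣ(x−x̄ᵢ)² = 906.427
MSB = 4461.795/3 = 1487.2650; MSW = 906.427/32 = 28.3259
F = MSB/MSW = 52.5056
df = (3, 32)
p-value (upper-tail) = 0.00000
At α=0.01: p < α → reject H₀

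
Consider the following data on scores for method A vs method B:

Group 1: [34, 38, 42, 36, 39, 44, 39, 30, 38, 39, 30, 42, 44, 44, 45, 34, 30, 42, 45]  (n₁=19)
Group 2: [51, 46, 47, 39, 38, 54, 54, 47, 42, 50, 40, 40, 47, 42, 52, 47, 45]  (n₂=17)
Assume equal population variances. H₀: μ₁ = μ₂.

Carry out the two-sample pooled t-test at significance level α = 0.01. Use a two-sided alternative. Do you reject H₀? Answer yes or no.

reject H₀: yes

x̄₁=38.684, s₁=5.143, n₁=19
x̄₂=45.941, s₂=5.166, n₂=17
s_p² = [18·5.143² + 16·5.166²]/34 = 26.5602
SE = √(s_p²·(1/19+1/17)) = 1.7205
t = (38.684−45.941)/1.7205 = -4.2178
df = 34
p-value (two-sided) = 0.00017
At α=0.01: p < α → reject H₀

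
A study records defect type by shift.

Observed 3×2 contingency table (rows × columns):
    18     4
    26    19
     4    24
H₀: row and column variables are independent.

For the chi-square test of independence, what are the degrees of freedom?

degrees of freedom = 2

df = (r−1)(c−1) = (3−1)·(2−1) = 2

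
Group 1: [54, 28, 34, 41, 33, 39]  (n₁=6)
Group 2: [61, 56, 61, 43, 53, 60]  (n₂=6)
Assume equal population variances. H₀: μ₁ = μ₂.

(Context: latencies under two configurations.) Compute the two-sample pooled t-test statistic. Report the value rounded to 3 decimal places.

x̄₁=38.167, s₁=9.020, n₁=6
x̄₂=55.667, s₂=6.976, n₂=6
s_p² = [5·9.020² + 5·6.976²]/10 = 65.0167
SE = √(s_p²·(1/6+1/6)) = 4.6553
t = (38.167−55.667)/4.6553 = -3.7591
df = 10

test statistic = -3.759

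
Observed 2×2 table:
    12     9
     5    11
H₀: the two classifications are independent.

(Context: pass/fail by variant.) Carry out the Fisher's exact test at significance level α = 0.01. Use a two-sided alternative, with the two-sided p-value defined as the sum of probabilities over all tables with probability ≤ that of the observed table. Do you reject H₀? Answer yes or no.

Margins: r₁=21, r₂=16, c₁=17, c₂=20, n=37
p_obs = C(21,12)·C(16,5)/C(37,17); sum pmf over tables with pmf ≤ p_obs
p-value (two-sided) = 0.18453
At α=0.01: p ≥ α → fail to reject H₀

reject H₀: no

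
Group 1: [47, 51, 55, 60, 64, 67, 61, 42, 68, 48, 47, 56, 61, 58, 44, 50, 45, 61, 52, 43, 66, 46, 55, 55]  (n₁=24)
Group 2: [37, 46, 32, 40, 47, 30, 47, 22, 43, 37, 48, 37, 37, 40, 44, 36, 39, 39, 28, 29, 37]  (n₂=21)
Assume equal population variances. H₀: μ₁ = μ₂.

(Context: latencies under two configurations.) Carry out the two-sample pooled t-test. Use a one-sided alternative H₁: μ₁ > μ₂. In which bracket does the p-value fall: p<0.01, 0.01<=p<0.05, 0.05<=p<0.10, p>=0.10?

p-value bracket: p<0.01

x̄₁=54.250, s₁=8.039, n₁=24
x̄₂=37.857, s₂=6.865, n₂=21
s_p² = [23·8.039² + 20·6.865²]/43 = 56.4900
SE = √(s_p²·(1/24+1/21)) = 2.2458
t = (54.250−37.857)/2.2458 = 7.2992
df = 43
p-value (one-sided, H₁ greater) = 0.00000
→ bracket: p<0.01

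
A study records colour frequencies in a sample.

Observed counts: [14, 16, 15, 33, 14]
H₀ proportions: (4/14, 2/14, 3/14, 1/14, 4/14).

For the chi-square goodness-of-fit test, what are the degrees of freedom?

df = k − 1 = 5 − 1 = 4

degrees of freedom = 4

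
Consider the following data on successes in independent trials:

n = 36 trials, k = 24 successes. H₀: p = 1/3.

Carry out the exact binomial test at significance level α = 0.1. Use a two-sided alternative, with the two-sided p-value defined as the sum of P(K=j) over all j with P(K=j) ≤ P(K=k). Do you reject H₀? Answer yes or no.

Exact binomial: n=36, k=24, p₀=1/3=0.3333
P(X=j) = C(n,j)·p₀^j·(1−p₀)^(n−j); p = Σ P(X=j) over j with P(X=j) ≤ P(X=24)
p-value (two-sided) = 0.00005
At α=0.1: p < α → reject H₀

reject H₀: yes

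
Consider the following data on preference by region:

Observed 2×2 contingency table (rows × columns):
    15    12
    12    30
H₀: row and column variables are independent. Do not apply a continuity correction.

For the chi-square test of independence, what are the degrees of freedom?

degrees of freedom = 1

df = (r−1)(c−1) = (2−1)·(2−1) = 1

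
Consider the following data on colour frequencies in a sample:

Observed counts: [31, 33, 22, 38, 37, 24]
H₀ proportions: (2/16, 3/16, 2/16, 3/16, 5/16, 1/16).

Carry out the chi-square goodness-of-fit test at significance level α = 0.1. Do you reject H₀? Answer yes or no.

n = 185; E_i = n·p_i = [23.12, 34.69, 23.12, 34.69, 57.81, 11.56]
χ² = (31−23.12)²/23.12 + (33−34.69)²/34.69 + (22−23.12)²/23.12 + (38−34.69)²/34.69 + (37−57.81)²/57.81 + (24−11.56)²/11.56 = 24.0061
df = 5
p-value (upper-tail) = 0.00022
At α=0.1: p < α → reject H₀

reject H₀: yes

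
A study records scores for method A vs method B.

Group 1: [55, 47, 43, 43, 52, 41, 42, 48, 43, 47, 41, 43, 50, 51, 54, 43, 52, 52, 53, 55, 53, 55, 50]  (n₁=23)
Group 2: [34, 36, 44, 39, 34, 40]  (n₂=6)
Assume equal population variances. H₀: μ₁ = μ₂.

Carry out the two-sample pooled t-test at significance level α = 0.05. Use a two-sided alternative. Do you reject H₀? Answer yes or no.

x̄₁=48.391, s₁=5.025, n₁=23
x̄₂=37.833, s₂=3.920, n₂=6
s_p² = [22·5.025² + 5·3.920²]/27 = 23.4189
SE = √(s_p²·(1/23+1/6)) = 2.2184
t = (48.391−37.833)/2.2184 = 4.7592
df = 27
p-value (two-sided) = 0.00006
At α=0.05: p < α → reject H₀

reject H₀: yes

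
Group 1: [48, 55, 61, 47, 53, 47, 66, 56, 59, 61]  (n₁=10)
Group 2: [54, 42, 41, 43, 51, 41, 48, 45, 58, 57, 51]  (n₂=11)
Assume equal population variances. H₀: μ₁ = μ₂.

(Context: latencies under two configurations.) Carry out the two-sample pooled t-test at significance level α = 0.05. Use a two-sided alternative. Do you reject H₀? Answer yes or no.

x̄₁=55.300, s₁=6.584, n₁=10
x̄₂=48.273, s₂=6.342, n₂=11
s_p² = [9·6.584² + 10·6.342²]/19 = 41.6990
SE = √(s_p²·(1/10+1/11)) = 2.8215
t = (55.300−48.273)/2.8215 = 2.4906
df = 19
p-value (two-sided) = 0.02217
At α=0.05: p < α → reject H₀

reject H₀: yes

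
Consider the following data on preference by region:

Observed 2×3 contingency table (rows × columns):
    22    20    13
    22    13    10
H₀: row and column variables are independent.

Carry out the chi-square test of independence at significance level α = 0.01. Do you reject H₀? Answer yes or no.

reject H₀: no

Row totals [55, 45], col totals [44, 33, 23], n=100
χ² = (22−24.20)²/24.20 + (20−18.15)²/18.15 + (13−12.65)²/12.65 + (22−19.80)²/19.80 + (13−14.85)²/14.85 + (10−10.35)²/10.35 = 0.8850
df = 2
p-value (upper-tail) = 0.64243
At α=0.01: p ≥ α → fail to reject H₀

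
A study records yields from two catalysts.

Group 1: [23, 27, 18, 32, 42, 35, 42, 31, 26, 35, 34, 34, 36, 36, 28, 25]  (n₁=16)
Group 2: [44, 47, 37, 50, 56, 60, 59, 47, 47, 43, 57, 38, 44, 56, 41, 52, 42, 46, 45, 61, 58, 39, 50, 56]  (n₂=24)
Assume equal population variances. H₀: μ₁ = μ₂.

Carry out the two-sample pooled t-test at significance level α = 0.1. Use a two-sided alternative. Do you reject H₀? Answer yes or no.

reject H₀: yes

x̄₁=31.500, s₁=6.623, n₁=16
x̄₂=48.958, s₂=7.428, n₂=24
s_p² = [15·6.623² + 23·7.428²]/38 = 50.7094
SE = √(s_p²·(1/16+1/24)) = 2.2983
t = (31.500−48.958)/2.2983 = -7.5962
df = 38
p-value (two-sided) = 0.00000
At α=0.1: p < α → reject H₀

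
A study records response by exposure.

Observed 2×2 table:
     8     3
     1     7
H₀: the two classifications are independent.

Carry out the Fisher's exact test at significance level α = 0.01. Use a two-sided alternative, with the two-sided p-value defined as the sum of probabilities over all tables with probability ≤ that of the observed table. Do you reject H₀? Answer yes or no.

reject H₀: no

Margins: r₁=11, r₂=8, c₁=9, c₂=10, n=19
p_obs = C(11,8)·C(8,1)/C(19,9); sum pmf over tables with pmf ≤ p_obs
p-value (two-sided) = 0.01977
At α=0.01: p ≥ α → fail to reject H₀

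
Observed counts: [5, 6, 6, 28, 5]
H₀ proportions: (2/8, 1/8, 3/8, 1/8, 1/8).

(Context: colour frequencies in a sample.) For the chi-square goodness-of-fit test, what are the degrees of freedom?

df = k − 1 = 5 − 1 = 4

degrees of freedom = 4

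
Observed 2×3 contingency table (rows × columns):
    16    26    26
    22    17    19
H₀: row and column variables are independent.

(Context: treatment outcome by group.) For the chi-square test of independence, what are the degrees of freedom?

degrees of freedom = 2

df = (r−1)(c−1) = (2−1)·(3−1) = 2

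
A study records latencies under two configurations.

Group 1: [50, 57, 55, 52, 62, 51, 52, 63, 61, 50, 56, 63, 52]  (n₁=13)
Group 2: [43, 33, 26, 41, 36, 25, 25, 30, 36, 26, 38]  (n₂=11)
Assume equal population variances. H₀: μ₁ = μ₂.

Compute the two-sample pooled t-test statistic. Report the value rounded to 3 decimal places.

x̄₁=55.692, s₁=5.040, n₁=13
x̄₂=32.636, s₂=6.637, n₂=11
s_p² = [12·5.040² + 10·6.637²]/22 = 33.8779
SE = √(s_p²·(1/13+1/11)) = 2.3845
t = (55.692−32.636)/2.3845 = 9.6691
df = 22

test statistic = 9.669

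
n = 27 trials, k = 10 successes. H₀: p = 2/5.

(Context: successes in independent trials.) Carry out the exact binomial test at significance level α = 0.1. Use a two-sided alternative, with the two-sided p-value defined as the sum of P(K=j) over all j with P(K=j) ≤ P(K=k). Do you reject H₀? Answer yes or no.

Exact binomial: n=27, k=10, p₀=2/5=0.4000
P(X=j) = C(n,j)·p₀^j·(1−p₀)^(n−j); p = Σ P(X=j) over j with P(X=j) ≤ P(X=10)
p-value (two-sided) = 0.84573
At α=0.1: p ≥ α → fail to reject H₀

reject H₀: no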